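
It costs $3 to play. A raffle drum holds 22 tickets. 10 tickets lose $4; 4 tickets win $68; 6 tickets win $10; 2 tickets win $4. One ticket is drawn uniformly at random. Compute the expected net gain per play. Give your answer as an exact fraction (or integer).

E[payout] = (10/22)·(-4) + (4/22)·68 + (6/22)·10 + (2/22)·4 = 150/11
Expected profit = 150/11 − 3 = 117/11

117/11 dollars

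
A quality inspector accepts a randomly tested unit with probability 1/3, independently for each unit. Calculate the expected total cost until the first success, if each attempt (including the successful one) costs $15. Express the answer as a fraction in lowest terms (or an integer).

E[#attempts] = 1/p = 3; E[cost] = 15·3 = 45.

$45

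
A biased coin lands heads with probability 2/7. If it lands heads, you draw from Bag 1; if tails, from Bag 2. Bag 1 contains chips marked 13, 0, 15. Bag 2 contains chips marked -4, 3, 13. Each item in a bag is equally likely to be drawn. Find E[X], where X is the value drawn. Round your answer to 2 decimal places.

5.52

E[X | Bag 1] = (13 + 0 + 15)/3 = 28/3
E[X | Bag 2] = (-4 + 3 + 13)/3 = 4
E[X] = (2/7)·28/3 + (5/7)·4 = 116/21 ≈ 5.52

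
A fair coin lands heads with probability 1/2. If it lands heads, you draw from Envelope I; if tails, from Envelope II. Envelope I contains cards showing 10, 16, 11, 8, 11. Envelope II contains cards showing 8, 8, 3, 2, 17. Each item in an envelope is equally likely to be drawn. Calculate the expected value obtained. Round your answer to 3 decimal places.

9.400

E[X | Envelope I] = (10 + 16 + 11 + 8 + 11)/5 = 56/5
E[X | Envelope II] = (8 + 8 + 3 + 2 + 17)/5 = 38/5
E[X] = (1/2)·56/5 + (1/2)·38/5 = 47/5 ≈ 9.400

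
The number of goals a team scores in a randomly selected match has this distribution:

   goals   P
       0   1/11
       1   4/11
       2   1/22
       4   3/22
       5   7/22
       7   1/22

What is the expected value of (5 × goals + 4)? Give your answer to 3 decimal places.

18.545

E[5x+4] = (1/11)·4 + (4/11)·9 + (1/22)·14 + (3/22)·24 + (7/22)·29 + (1/22)·39
     = 204/11 ≈ 18.545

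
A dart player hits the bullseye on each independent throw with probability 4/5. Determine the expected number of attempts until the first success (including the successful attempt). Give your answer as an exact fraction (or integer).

5/4

For a geometric distribution, E[trials] = 1/p = 1/(4/5) = 5/4.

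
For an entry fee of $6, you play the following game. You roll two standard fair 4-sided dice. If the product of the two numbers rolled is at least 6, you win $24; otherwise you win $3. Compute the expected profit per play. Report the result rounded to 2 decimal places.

E[payout] = (1/2)·3 + (1/2)·24 = 27/2
Expected profit = 27/2 − 6 = 15/2 ≈ $7.50

$7.50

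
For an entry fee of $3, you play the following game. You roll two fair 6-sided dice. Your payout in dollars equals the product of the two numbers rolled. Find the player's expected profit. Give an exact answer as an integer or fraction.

37/4 dollars

Distribution of the product of the two numbers rolled: 1 w.p. 1/36, 2 w.p. 1/18, 3 w.p. 1/18, 4 w.p. 1/12, 5 w.p. 1/18, 6 w.p. 1/9, …
E[payout] = (1/36)·1 + (1/18)·2 + (1/18)·3 + (1/12)·4 + (1/18)·5 + (1/9)·6 + (1/18)·8 + (1/36)·9 + (1/18)·10 + (1/9)·12 + (1/18)·15 + (1/36)·16 + (1/18)·18 + (1/18)·20 + (1/18)·24 + (1/36)·25 + (1/18)·30 + (1/36)·36 = 49/4
Expected profit = 49/4 − 3 = 37/4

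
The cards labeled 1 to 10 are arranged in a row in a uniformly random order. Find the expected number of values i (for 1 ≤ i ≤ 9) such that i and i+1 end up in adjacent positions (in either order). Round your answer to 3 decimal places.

For each i ∈ {1,…,9}, let Xᵢ = 1 if i and i+1 are adjacent. P(Xᵢ=1) = 2·(10−1)!/10! = 2/10.
By linearity, E[ΣXᵢ] = (9)·(2/10) = 9/5.
≈ 1.800

1.800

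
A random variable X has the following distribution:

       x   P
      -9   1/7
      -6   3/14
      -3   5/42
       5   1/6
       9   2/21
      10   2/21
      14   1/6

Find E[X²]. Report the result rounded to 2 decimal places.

E[X²] = (1/7)·81 + (3/14)·36 + (5/42)·9 + (1/6)·25 + (2/21)·81 + (2/21)·100 + (1/6)·196
     = 521/7 ≈ 74.43

74.43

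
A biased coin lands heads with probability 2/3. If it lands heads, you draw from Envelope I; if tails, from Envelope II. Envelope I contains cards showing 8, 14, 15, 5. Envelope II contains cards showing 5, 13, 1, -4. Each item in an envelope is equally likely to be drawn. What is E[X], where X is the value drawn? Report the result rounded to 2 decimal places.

E[X | Envelope I] = (8 + 14 + 15 + 5)/4 = 21/2
E[X | Envelope II] = (5 + 13 + 1 − 4)/4 = 15/4
E[X] = (2/3)·21/2 + (1/3)·15/4 = 33/4 ≈ 8.25

8.25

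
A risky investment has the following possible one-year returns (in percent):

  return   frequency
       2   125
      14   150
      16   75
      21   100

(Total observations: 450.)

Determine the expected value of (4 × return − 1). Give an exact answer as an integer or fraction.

Total = 450, so P(return=2) = 125/450, etc.
E[4x-1] = (5/18)·7 + (1/3)·55 + (1/6)·63 + (2/9)·83
     = 443/9

443/9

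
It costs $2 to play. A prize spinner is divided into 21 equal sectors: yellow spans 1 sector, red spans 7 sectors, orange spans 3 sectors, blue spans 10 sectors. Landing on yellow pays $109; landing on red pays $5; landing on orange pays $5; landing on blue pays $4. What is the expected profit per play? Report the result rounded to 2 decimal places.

E[payout] = (1/21)·109 + (7/21)·5 + (3/21)·5 + (10/21)·4 = 199/21
Expected profit = 199/21 − 2 = 157/21 ≈ $7.48

$7.48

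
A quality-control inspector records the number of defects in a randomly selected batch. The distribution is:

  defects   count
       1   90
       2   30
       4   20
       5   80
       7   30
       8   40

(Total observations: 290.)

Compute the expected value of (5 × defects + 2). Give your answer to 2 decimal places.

22.00

Total = 290, so P(defects=1) = 90/290, etc.
E[5x+2] = (9/29)·7 + (3/29)·12 + (2/29)·22 + (8/29)·27 + (3/29)·37 + (4/29)·42
     = 22 ≈ 22.00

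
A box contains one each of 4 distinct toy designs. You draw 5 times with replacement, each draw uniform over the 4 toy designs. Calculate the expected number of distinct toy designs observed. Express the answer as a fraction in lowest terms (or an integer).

781/256

Let Xⱼ=1 if type j appears at least once. P(Xⱼ=1) = 1 − ((4−1)/4)^5 = 781/1024.
E[#distinct] = 4·781/1024 = 781/256.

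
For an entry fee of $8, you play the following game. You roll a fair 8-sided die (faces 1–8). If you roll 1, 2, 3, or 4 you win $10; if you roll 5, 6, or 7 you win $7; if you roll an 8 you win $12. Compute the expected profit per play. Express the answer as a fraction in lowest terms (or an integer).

9/8 dollars

E[payout] = (3/8)·7 + (1/2)·10 + (1/8)·12 = 73/8
Expected profit = 73/8 − 8 = 9/8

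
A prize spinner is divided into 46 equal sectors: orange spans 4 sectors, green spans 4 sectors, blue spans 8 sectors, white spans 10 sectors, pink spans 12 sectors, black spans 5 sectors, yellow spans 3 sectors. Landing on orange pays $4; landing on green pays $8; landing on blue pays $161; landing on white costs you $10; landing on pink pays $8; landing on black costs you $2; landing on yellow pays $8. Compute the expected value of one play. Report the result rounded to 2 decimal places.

$29.26

E[payout] = (4/46)·4 + (4/46)·8 + (8/46)·161 + (10/46)·(-10) + (12/46)·8 + (5/46)·(-2) + (3/46)·8 = 673/23
≈ $29.26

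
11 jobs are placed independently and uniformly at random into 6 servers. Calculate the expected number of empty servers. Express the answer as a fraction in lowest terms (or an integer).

48828125/60466176

Let Xⱼ=1 if server j is empty. P(Xⱼ=1) = ((6-1)/6)^11 = 48828125/362797056.
By linearity, E[#empty] = 6·48828125/362797056 = 48828125/60466176.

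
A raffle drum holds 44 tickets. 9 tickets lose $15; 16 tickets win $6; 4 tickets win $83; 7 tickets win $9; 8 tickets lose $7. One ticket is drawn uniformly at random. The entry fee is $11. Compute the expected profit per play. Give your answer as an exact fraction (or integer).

-46/11 dollars

E[payout] = (9/44)·(-15) + (16/44)·6 + (4/44)·83 + (7/44)·9 + (8/44)·(-7) = 75/11
Expected profit = 75/11 − 11 = -46/11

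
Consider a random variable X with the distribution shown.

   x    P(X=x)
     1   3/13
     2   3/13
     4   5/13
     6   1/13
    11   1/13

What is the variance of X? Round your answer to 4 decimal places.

6.8639

E[X] = (3/13)·1 + (3/13)·2 + (5/13)·4 + (1/13)·6 + (1/13)·11 = 46/13
E[X²] = (3/13)·1 + (3/13)·4 + (5/13)·16 + (1/13)·36 + (1/13)·121 = 252/13
Var(X) = 252/13 − (46/13)² = 1160/169 ≈ 6.8639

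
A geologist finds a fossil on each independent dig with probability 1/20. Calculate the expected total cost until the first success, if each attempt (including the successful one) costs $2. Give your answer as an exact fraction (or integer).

$40

E[#attempts] = 1/p = 20; E[cost] = 2·20 = 40.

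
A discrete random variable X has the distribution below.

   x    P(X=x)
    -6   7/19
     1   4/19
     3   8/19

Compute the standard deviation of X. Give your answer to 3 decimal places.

4.089

E[X] = -14/19, E[X²] = 328/19
Var(X) = E[X²] − (E[X])² = 328/19 − 196/361 = 6036/361
SD(X) = √(6036/361) ≈ 4.089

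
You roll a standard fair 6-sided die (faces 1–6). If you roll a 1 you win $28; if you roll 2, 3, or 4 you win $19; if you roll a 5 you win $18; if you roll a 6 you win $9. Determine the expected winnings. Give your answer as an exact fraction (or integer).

56/3 dollars

E[payout] = (1/6)·9 + (1/6)·18 + (1/2)·19 + (1/6)·28 = 56/3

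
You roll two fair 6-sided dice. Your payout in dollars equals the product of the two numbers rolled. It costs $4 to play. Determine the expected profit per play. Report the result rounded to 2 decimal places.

$8.25

Distribution of the product of the two numbers rolled: 1 w.p. 1/36, 2 w.p. 1/18, 3 w.p. 1/18, 4 w.p. 1/12, 5 w.p. 1/18, 6 w.p. 1/9, …
E[payout] = (1/36)·1 + (1/18)·2 + (1/18)·3 + (1/12)·4 + (1/18)·5 + (1/9)·6 + (1/18)·8 + (1/36)·9 + (1/18)·10 + (1/9)·12 + (1/18)·15 + (1/36)·16 + (1/18)·18 + (1/18)·20 + (1/18)·24 + (1/36)·25 + (1/18)·30 + (1/36)·36 = 49/4
Expected profit = 49/4 − 4 = 33/4 ≈ $8.25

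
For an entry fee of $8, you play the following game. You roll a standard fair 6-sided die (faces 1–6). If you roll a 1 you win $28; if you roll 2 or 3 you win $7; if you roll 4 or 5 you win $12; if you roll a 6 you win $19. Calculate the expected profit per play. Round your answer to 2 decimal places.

E[payout] = (1/3)·7 + (1/3)·12 + (1/6)·19 + (1/6)·28 = 85/6
Expected profit = 85/6 − 8 = 37/6 ≈ $6.17

$6.17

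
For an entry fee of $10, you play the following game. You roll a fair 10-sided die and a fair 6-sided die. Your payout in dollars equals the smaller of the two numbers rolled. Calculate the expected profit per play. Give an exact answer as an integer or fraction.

-85/12 dollars

Distribution of the smaller of the two numbers rolled: 1 w.p. 1/4, 2 w.p. 13/60, 3 w.p. 11/60, 4 w.p. 3/20, 5 w.p. 7/60, 6 w.p. 1/12
E[payout] = (1/4)·1 + (13/60)·2 + (11/60)·3 + (3/20)·4 + (7/60)·5 + (1/12)·6 = 35/12
Expected profit = 35/12 − 10 = -85/12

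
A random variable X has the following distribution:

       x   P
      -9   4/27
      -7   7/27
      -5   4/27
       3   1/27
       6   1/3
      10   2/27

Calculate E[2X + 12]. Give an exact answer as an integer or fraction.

268/27

E[2x+12] = (4/27)·(-6) + (7/27)·(-2) + (4/27)·2 + (1/27)·18 + (1/3)·24 + (2/27)·32
     = 268/27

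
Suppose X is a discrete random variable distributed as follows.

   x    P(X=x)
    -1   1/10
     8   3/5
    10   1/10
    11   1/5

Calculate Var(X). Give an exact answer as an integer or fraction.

E[X] = (1/10)·(-1) + (3/5)·8 + (1/10)·10 + (1/5)·11 = 79/10
E[X²] = (1/10)·1 + (3/5)·64 + (1/10)·100 + (1/5)·121 = 727/10
Var(X) = 727/10 − (79/10)² = 1029/100

1029/100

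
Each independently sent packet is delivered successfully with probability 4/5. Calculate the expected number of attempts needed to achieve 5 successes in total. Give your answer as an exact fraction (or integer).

By linearity (sum of 5 independent geometric waits), E[trials] = 5/p = 5/(4/5) = 25/4.

25/4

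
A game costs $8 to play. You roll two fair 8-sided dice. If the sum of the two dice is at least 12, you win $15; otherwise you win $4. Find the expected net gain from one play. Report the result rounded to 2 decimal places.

-$1.42

E[payout] = (49/64)·4 + (15/64)·15 = 421/64
Expected profit = 421/64 − 8 = -91/64 ≈ -$1.42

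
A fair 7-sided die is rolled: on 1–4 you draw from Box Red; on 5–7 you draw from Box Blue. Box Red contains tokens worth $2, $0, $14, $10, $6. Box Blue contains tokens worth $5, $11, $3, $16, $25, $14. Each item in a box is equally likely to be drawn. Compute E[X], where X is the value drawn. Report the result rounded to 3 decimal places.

E[X | Box Red] = (2 + 0 + 14 + 10 + 6)/5 = 32/5
E[X | Box Blue] = (5 + 11 + 3 + 16 + 25 + 14)/6 = 37/3
E[X] = (4/7)·32/5 + (3/7)·37/3 = 313/35 ≈ 8.943

$8.943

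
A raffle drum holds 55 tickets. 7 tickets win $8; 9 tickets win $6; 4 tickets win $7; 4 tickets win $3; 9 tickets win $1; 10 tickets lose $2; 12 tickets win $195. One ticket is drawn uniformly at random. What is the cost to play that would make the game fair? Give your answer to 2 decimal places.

E[payout] = (7/55)·8 + (9/55)·6 + (4/55)·7 + (4/55)·3 + (9/55)·1 + (10/55)·(-2) + (12/55)·195 = 2479/55
Fair fee = E[payout] = 2479/55 ≈ $45.07

$45.07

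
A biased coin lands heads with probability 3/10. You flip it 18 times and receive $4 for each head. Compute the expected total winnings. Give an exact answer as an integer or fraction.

E[#heads] = 18·3/10 = 27/5 (linearity over flips).
E[winnings] = 4·27/5 = 108/5.

108/5 dollars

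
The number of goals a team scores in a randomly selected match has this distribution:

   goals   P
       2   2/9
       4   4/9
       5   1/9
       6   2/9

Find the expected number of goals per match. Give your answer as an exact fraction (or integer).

37/9

E[X] = (2/9)·2 + (4/9)·4 + (1/9)·5 + (2/9)·6
     = 37/9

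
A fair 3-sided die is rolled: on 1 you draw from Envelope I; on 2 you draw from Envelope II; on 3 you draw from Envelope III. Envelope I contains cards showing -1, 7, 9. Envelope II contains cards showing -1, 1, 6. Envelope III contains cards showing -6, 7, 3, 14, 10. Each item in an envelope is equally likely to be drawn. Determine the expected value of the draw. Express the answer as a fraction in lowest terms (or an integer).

E[X | Envelope I] = (-1 + 7 + 9)/3 = 5
E[X | Envelope II] = (-1 + 1 + 6)/3 = 2
E[X | Envelope III] = (-6 + 7 + 3 + 14 + 10)/5 = 28/5
E[X] = (1/3)·5 + (1/3)·2 + (1/3)·28/5 = 21/5

21/5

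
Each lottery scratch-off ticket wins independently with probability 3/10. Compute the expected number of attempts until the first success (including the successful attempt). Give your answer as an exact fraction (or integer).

For a geometric distribution, E[trials] = 1/p = 1/(3/10) = 10/3.

10/3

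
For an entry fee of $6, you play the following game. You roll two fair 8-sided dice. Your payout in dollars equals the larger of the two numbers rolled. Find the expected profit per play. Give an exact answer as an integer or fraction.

-3/16 dollars

Distribution of the larger of the two numbers rolled: 1 w.p. 1/64, 2 w.p. 3/64, 3 w.p. 5/64, 4 w.p. 7/64, 5 w.p. 9/64, 6 w.p. 11/64, …
E[payout] = (1/64)·1 + (3/64)·2 + (5/64)·3 + (7/64)·4 + (9/64)·5 + (11/64)·6 + (13/64)·7 + (15/64)·8 = 93/16
Expected profit = 93/16 − 6 = -3/16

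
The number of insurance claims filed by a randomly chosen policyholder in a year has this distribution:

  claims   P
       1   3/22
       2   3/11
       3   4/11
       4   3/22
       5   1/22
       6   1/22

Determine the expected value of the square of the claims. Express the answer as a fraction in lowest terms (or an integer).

E[X²] = (3/22)·1 + (3/11)·4 + (4/11)·9 + (3/22)·16 + (1/22)·25 + (1/22)·36
     = 104/11

104/11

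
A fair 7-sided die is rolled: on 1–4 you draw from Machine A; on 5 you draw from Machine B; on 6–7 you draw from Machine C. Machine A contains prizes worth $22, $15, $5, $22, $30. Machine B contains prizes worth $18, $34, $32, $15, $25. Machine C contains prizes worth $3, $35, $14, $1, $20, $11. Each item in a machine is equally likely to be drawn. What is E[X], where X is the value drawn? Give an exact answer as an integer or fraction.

E[X | Machine A] = (22 + 15 + 5 + 22 + 30)/5 = 94/5
E[X | Machine B] = (18 + 34 + 32 + 15 + 25)/5 = 124/5
E[X | Machine C] = (3 + 35 + 14 + 1 + 20 + 11)/6 = 14
E[X] = (4/7)·94/5 + (1/7)·124/5 + (2/7)·14 = 128/7

128/7 dollars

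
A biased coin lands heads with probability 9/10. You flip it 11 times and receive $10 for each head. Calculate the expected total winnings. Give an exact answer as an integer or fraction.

$99

E[#heads] = 11·9/10 = 99/10 (linearity over flips).
E[winnings] = 10·99/10 = 99.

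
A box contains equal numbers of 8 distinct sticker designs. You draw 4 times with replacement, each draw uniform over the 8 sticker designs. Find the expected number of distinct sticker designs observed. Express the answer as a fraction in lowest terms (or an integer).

1695/512

Let Xⱼ=1 if type j appears at least once. P(Xⱼ=1) = 1 − ((8−1)/8)^4 = 1695/4096.
E[#distinct] = 8·1695/4096 = 1695/512.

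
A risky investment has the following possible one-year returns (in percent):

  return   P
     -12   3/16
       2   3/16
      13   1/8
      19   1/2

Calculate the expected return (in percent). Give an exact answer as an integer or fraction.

E[X] = (3/16)·(-12) + (3/16)·2 + (1/8)·13 + (1/2)·19
     = 37/4

37/4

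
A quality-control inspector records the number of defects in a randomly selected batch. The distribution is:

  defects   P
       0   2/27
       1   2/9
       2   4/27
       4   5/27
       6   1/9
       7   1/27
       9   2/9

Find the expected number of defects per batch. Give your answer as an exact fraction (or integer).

E[X] = (2/27)·0 + (2/9)·1 + (4/27)·2 + (5/27)·4 + (1/9)·6 + (1/27)·7 + (2/9)·9
     = 113/27

113/27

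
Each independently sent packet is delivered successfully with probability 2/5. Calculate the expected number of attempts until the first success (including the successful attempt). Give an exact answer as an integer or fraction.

For a geometric distribution, E[trials] = 1/p = 1/(2/5) = 5/2.

5/2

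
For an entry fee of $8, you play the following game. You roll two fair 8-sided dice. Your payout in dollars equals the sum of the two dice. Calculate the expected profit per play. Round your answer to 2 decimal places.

Distribution of the sum of the two dice: 2 w.p. 1/64, 3 w.p. 1/32, 4 w.p. 3/64, 5 w.p. 1/16, 6 w.p. 5/64, 7 w.p. 3/32, …
E[payout] = (1/64)·2 + (1/32)·3 + (3/64)·4 + (1/16)·5 + (5/64)·6 + (3/32)·7 + (7/64)·8 + (1/8)·9 + (7/64)·10 + (3/32)·11 + (5/64)·12 + (1/16)·13 + (3/64)·14 + (1/32)·15 + (1/64)·16 = 9
Expected profit = 9 − 8 = 1 ≈ $1.00

$1.00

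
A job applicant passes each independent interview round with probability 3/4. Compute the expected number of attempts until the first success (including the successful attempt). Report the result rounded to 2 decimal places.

1.33

For a geometric distribution, E[trials] = 1/p = 1/(3/4) = 4/3.
≈ 1.33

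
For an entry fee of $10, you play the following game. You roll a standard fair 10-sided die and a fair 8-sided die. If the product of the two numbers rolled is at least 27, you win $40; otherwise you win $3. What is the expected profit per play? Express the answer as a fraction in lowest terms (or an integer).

587/80 dollars

E[payout] = (49/80)·3 + (31/80)·40 = 1387/80
Expected profit = 1387/80 − 10 = 587/80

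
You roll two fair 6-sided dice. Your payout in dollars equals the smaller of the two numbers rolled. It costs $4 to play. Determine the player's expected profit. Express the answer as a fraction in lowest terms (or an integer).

-53/36 dollars

Distribution of the smaller of the two numbers rolled: 1 w.p. 11/36, 2 w.p. 1/4, 3 w.p. 7/36, 4 w.p. 5/36, 5 w.p. 1/12, 6 w.p. 1/36
E[payout] = (11/36)·1 + (1/4)·2 + (7/36)·3 + (5/36)·4 + (1/12)·5 + (1/36)·6 = 91/36
Expected profit = 91/36 − 4 = -53/36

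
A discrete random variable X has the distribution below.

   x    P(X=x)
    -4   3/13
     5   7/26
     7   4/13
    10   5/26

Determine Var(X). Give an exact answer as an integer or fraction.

E[X] = (3/13)·(-4) + (7/26)·5 + (4/13)·7 + (5/26)·10 = 9/2
E[X²] = (3/13)·16 + (7/26)·25 + (4/13)·49 + (5/26)·100 = 1163/26
Var(X) = 1163/26 − (9/2)² = 1273/52

1273/52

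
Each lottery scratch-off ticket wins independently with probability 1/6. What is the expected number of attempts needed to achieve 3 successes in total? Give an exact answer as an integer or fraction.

18

By linearity (sum of 3 independent geometric waits), E[trials] = 3/p = 3/(1/6) = 18.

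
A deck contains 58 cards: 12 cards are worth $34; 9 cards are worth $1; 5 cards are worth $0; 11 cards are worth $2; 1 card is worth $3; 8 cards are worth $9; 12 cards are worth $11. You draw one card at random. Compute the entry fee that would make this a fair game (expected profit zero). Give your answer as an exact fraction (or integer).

323/29 dollars

E[payout] = (12/58)·34 + (9/58)·1 + (5/58)·0 + (11/58)·2 + (1/58)·3 + (8/58)·9 + (12/58)·11 = 323/29
Fair fee = E[payout] = 323/29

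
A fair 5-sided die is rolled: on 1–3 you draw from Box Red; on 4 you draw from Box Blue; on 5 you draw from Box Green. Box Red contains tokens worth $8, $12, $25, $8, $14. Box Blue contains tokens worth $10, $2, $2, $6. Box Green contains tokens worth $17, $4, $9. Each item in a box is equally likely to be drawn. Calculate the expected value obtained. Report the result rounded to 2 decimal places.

E[X | Box Red] = (8 + 12 + 25 + 8 + 14)/5 = 67/5
E[X | Box Blue] = (10 + 2 + 2 + 6)/4 = 5
E[X | Box Green] = (17 + 4 + 9)/3 = 10
E[X] = (3/5)·67/5 + (1/5)·5 + (1/5)·10 = 276/25 ≈ 11.04

$11.04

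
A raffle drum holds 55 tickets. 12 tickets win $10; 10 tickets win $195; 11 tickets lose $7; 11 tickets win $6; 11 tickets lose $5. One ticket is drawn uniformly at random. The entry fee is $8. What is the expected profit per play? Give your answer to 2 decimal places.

E[payout] = (12/55)·10 + (10/55)·195 + (11/55)·(-7) + (11/55)·6 + (11/55)·(-5) = 2004/55
Expected profit = 2004/55 − 8 = 1564/55 ≈ $28.44

$28.44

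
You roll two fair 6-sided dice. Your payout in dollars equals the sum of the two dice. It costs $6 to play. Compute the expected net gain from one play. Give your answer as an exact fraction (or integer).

Distribution of the sum of the two dice: 2 w.p. 1/36, 3 w.p. 1/18, 4 w.p. 1/12, 5 w.p. 1/9, 6 w.p. 5/36, 7 w.p. 1/6, …
E[payout] = (1/36)·2 + (1/18)·3 + (1/12)·4 + (1/9)·5 + (5/36)·6 + (1/6)·7 + (5/36)·8 + (1/9)·9 + (1/12)·10 + (1/18)·11 + (1/36)·12 = 7
Expected profit = 7 − 6 = 1

$1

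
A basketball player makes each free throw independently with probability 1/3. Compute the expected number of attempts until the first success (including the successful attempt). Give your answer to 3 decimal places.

3.000

For a geometric distribution, E[trials] = 1/p = 1/(1/3) = 3.
≈ 3.000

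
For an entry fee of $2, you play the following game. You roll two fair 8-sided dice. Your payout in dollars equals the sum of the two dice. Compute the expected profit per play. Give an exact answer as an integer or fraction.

$7

Distribution of the sum of the two dice: 2 w.p. 1/64, 3 w.p. 1/32, 4 w.p. 3/64, 5 w.p. 1/16, 6 w.p. 5/64, 7 w.p. 3/32, …
E[payout] = (1/64)·2 + (1/32)·3 + (3/64)·4 + (1/16)·5 + (5/64)·6 + (3/32)·7 + (7/64)·8 + (1/8)·9 + (7/64)·10 + (3/32)·11 + (5/64)·12 + (1/16)·13 + (3/64)·14 + (1/32)·15 + (1/64)·16 = 9
Expected profit = 9 − 2 = 7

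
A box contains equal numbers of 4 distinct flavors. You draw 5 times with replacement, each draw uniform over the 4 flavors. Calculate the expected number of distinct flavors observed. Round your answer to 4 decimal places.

Let Xⱼ=1 if type j appears at least once. P(Xⱼ=1) = 1 − ((4−1)/4)^5 = 781/1024.
E[#distinct] = 4·781/1024 = 781/256.
≈ 3.0508

3.0508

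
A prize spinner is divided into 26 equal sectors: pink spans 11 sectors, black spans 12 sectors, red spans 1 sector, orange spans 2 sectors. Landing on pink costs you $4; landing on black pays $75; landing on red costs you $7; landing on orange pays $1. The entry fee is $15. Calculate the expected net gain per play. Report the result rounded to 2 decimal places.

E[payout] = (11/26)·(-4) + (12/26)·75 + (1/26)·(-7) + (2/26)·1 = 851/26
Expected profit = 851/26 − 15 = 461/26 ≈ $17.73

$17.73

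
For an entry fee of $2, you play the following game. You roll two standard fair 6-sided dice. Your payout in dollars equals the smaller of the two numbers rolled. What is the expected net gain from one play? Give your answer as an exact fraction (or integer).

19/36 dollars

Distribution of the smaller of the two numbers rolled: 1 w.p. 11/36, 2 w.p. 1/4, 3 w.p. 7/36, 4 w.p. 5/36, 5 w.p. 1/12, 6 w.p. 1/36
E[payout] = (11/36)·1 + (1/4)·2 + (7/36)·3 + (5/36)·4 + (1/12)·5 + (1/36)·6 = 91/36
Expected profit = 91/36 − 2 = 19/36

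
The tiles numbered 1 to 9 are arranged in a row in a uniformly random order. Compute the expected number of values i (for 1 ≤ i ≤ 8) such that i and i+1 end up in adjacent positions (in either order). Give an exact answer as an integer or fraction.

16/9

For each i ∈ {1,…,8}, let Xᵢ = 1 if i and i+1 are adjacent. P(Xᵢ=1) = 2·(9−1)!/9! = 2/9.
By linearity, E[ΣXᵢ] = (8)·(2/9) = 16/9.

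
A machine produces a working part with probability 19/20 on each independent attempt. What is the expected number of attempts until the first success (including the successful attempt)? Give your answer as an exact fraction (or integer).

20/19

For a geometric distribution, E[trials] = 1/p = 1/(19/20) = 20/19.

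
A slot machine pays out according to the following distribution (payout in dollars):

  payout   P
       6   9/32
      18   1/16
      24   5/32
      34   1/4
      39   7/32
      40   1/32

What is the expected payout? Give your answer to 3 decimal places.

$24.844

E[X] = (9/32)·6 + (1/16)·18 + (5/32)·24 + (1/4)·34 + (7/32)·39 + (1/32)·40
     = 795/32 ≈ 24.844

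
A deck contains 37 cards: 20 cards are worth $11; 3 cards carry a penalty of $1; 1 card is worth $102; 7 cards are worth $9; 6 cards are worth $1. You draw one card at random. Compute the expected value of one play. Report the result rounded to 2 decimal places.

E[payout] = (20/37)·11 + (3/37)·(-1) + (1/37)·102 + (7/37)·9 + (6/37)·1 = 388/37
≈ $10.49

$10.49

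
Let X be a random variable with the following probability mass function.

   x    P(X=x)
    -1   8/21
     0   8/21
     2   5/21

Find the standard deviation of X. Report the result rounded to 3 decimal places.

E[X] = 2/21, E[X²] = 4/3
Var(X) = E[X²] − (E[X])² = 4/3 − 4/441 = 584/441
SD(X) = √(584/441) ≈ 1.151

1.151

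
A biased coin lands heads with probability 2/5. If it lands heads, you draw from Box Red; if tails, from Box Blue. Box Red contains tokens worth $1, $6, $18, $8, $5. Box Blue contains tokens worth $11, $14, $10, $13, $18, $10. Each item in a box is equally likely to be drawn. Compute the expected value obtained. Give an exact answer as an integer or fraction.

266/25 dollars

E[X | Box Red] = (1 + 6 + 18 + 8 + 5)/5 = 38/5
E[X | Box Blue] = (11 + 14 + 10 + 13 + 18 + 10)/6 = 38/3
E[X] = (2/5)·38/5 + (3/5)·38/3 = 266/25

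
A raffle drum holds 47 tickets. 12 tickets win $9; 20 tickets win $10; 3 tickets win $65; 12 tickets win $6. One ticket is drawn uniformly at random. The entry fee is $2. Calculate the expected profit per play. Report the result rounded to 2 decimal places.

$10.23

E[payout] = (12/47)·9 + (20/47)·10 + (3/47)·65 + (12/47)·6 = 575/47
Expected profit = 575/47 − 2 = 481/47 ≈ $10.23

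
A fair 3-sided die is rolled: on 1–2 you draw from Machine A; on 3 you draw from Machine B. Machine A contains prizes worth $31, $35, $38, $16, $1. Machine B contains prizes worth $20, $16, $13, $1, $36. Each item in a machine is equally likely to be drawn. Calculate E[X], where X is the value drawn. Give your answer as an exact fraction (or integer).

328/15 dollars

E[X | Machine A] = (31 + 35 + 38 + 16 + 1)/5 = 121/5
E[X | Machine B] = (20 + 16 + 13 + 1 + 36)/5 = 86/5
E[X] = (2/3)·121/5 + (1/3)·86/5 = 328/15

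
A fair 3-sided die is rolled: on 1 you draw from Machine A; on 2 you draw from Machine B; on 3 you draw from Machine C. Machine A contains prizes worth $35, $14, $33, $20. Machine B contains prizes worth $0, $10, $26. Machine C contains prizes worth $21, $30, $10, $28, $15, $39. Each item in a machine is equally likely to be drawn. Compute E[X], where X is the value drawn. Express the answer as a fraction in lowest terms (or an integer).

184/9 dollars

E[X | Machine A] = (35 + 14 + 33 + 20)/4 = 51/2
E[X | Machine B] = (0 + 10 + 26)/3 = 12
E[X | Machine C] = (21 + 30 + 10 + 28 + 15 + 39)/6 = 143/6
E[X] = (1/3)·51/2 + (1/3)·12 + (1/3)·143/6 = 184/9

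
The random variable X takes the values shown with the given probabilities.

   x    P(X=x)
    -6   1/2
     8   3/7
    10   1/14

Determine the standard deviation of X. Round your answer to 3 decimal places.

7.160

E[X] = 8/7, E[X²] = 368/7
Var(X) = E[X²] − (E[X])² = 368/7 − 64/49 = 2512/49
SD(X) = √(2512/49) ≈ 7.160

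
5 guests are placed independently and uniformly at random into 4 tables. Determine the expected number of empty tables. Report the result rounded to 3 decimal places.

0.949

Let Xⱼ=1 if table j is empty. P(Xⱼ=1) = ((4-1)/4)^5 = 243/1024.
By linearity, E[#empty] = 4·243/1024 = 243/256.
≈ 0.949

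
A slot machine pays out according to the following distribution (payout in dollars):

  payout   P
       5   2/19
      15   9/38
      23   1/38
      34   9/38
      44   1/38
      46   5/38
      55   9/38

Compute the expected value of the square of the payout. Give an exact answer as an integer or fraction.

E[X²] = (2/19)·25 + (9/38)·225 + (1/38)·529 + (9/38)·1156 + (1/38)·1936 + (5/38)·2116 + (9/38)·3025
     = 52799/38

52799/38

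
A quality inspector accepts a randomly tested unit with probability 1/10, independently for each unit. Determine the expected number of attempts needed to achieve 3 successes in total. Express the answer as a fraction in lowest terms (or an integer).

30

By linearity (sum of 3 independent geometric waits), E[trials] = 3/p = 3/(1/10) = 30.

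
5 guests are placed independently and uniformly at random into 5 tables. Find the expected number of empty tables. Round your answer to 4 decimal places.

Let Xⱼ=1 if table j is empty. P(Xⱼ=1) = ((5-1)/5)^5 = 1024/3125.
By linearity, E[#empty] = 5·1024/3125 = 1024/625.
≈ 1.6384

1.6384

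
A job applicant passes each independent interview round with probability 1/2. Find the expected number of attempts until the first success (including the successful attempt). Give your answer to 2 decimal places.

2.00

For a geometric distribution, E[trials] = 1/p = 1/(1/2) = 2.
≈ 2.00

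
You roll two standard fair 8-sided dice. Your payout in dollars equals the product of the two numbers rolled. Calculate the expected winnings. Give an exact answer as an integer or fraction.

Distribution of the product of the two numbers rolled: 1 w.p. 1/64, 2 w.p. 1/32, 3 w.p. 1/32, 4 w.p. 3/64, 5 w.p. 1/32, 6 w.p. 1/16, …
E[payout] = (1/64)·1 + (1/32)·2 + (1/32)·3 + (3/64)·4 + (1/32)·5 + (1/16)·6 + (1/32)·7 + (1/16)·8 + (1/64)·9 + (1/32)·10 + (1/16)·12 + (1/32)·14 + (1/32)·15 + (3/64)·16 + (1/32)·18 + (1/32)·20 + (1/32)·21 + (1/16)·24 + (1/64)·25 + (1/32)·28 + (1/32)·30 + (1/32)·32 + (1/32)·35 + (1/64)·36 + (1/32)·40 + (1/32)·42 + (1/32)·48 + (1/64)·49 + (1/32)·56 + (1/64)·64 = 81/4

81/4 dollars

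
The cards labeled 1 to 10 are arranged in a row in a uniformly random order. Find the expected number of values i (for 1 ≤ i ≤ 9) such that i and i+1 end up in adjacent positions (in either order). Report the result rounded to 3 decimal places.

For each i ∈ {1,…,9}, let Xᵢ = 1 if i and i+1 are adjacent. P(Xᵢ=1) = 2·(10−1)!/10! = 2/10.
By linearity, E[ΣXᵢ] = (9)·(2/10) = 9/5.
≈ 1.800

1.800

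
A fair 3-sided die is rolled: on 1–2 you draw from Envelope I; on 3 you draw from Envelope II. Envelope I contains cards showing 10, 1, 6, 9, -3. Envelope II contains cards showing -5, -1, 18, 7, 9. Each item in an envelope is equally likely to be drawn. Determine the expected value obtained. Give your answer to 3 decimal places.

E[X | Envelope I] = (10 + 1 + 6 + 9 − 3)/5 = 23/5
E[X | Envelope II] = (-5 − 1 + 18 + 7 + 9)/5 = 28/5
E[X] = (2/3)·23/5 + (1/3)·28/5 = 74/15 ≈ 4.933

4.933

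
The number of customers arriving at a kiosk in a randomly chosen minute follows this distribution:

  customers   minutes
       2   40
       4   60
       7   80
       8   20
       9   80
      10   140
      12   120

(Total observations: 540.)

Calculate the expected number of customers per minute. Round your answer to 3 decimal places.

Total = 540, so P(customers=2) = 40/540, etc.
E[X] = (2/27)·2 + (1/9)·4 + (4/27)·7 + (1/27)·8 + (4/27)·9 + (7/27)·10 + (2/9)·12
     = 230/27 ≈ 8.519

8.519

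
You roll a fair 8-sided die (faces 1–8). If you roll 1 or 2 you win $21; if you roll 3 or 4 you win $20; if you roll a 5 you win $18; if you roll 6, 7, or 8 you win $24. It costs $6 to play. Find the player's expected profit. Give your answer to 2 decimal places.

E[payout] = (1/8)·18 + (1/4)·20 + (1/4)·21 + (3/8)·24 = 43/2
Expected profit = 43/2 − 6 = 31/2 ≈ $15.50

$15.50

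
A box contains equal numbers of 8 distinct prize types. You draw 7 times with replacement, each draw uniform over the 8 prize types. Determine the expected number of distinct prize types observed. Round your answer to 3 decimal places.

Let Xⱼ=1 if type j appears at least once. P(Xⱼ=1) = 1 − ((8−1)/8)^7 = 1273609/2097152.
E[#distinct] = 8·1273609/2097152 = 1273609/262144.
≈ 4.858

4.858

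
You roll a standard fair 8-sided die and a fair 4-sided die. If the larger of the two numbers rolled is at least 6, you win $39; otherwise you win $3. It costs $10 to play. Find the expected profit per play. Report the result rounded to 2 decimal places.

E[payout] = (5/8)·3 + (3/8)·39 = 33/2
Expected profit = 33/2 − 10 = 13/2 ≈ $6.50

$6.50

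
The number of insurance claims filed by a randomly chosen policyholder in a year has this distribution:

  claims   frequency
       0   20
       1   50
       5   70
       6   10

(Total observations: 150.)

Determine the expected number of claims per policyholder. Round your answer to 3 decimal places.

Total = 150, so P(claims=0) = 20/150, etc.
E[X] = (2/15)·0 + (1/3)·1 + (7/15)·5 + (1/15)·6
     = 46/15 ≈ 3.067

3.067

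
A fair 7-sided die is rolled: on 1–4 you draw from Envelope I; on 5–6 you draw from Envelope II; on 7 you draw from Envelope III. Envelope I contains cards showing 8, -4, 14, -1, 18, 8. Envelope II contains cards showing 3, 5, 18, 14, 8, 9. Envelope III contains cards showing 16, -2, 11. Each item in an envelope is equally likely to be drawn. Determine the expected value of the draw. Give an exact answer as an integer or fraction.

E[X | Envelope I] = (8 − 4 + 14 − 1 + 18 + 8)/6 = 43/6
E[X | Envelope II] = (3 + 5 + 18 + 14 + 8 + 9)/6 = 19/2
E[X | Envelope III] = (16 − 2 + 11)/3 = 25/3
E[X] = (4/7)·43/6 + (2/7)·19/2 + (1/7)·25/3 = 8

8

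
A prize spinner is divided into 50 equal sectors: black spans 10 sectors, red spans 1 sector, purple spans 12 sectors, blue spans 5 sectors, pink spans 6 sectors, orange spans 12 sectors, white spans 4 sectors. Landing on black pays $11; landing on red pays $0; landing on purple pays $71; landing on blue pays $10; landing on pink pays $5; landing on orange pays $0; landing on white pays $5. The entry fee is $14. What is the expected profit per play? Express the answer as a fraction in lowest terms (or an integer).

E[payout] = (10/50)·11 + (1/50)·0 + (12/50)·71 + (5/50)·10 + (6/50)·5 + (12/50)·0 + (4/50)·5 = 531/25
Expected profit = 531/25 − 14 = 181/25

181/25 dollars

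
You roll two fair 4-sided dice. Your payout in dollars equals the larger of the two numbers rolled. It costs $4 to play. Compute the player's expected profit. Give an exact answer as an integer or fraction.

-7/8 dollars

Distribution of the larger of the two numbers rolled: 1 w.p. 1/16, 2 w.p. 3/16, 3 w.p. 5/16, 4 w.p. 7/16
E[payout] = (1/16)·1 + (3/16)·2 + (5/16)·3 + (7/16)·4 = 25/8
Expected profit = 25/8 − 4 = -7/8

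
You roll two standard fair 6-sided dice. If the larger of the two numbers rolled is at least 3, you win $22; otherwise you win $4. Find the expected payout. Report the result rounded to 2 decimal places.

$20.00

E[payout] = (1/9)·4 + (8/9)·22 = 20
≈ $20.00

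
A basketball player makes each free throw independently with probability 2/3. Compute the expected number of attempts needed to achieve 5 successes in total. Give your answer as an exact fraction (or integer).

15/2

By linearity (sum of 5 independent geometric waits), E[trials] = 5/p = 5/(2/3) = 15/2.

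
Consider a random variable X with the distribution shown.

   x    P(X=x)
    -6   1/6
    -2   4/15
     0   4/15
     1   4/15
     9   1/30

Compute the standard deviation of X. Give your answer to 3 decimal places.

E[X] = -29/30, E[X²] = 301/30
Var(X) = E[X²] − (E[X])² = 301/30 − 841/900 = 8189/900
SD(X) = √(8189/900) ≈ 3.016

3.016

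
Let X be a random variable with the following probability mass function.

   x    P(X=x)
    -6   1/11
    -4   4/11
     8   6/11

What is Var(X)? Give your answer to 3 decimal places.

E[X] = (1/11)·(-6) + (4/11)·(-4) + (6/11)·8 = 26/11
E[X²] = (1/11)·36 + (4/11)·16 + (6/11)·64 = 44
Var(X) = 44 − (26/11)² = 4648/121 ≈ 38.413

38.413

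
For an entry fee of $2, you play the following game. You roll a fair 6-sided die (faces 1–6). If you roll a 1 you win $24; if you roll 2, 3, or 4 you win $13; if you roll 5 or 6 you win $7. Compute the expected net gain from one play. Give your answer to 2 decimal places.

$10.83

E[payout] = (1/3)·7 + (1/2)·13 + (1/6)·24 = 77/6
Expected profit = 77/6 − 2 = 65/6 ≈ $10.83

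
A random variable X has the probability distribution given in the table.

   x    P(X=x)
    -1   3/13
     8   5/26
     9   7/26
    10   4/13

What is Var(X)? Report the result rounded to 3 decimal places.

E[X] = (3/13)·(-1) + (5/26)·8 + (7/26)·9 + (4/13)·10 = 177/26
E[X²] = (3/13)·1 + (5/26)·64 + (7/26)·81 + (4/13)·100 = 1693/26
Var(X) = 1693/26 − (177/26)² = 12689/676 ≈ 18.771

18.771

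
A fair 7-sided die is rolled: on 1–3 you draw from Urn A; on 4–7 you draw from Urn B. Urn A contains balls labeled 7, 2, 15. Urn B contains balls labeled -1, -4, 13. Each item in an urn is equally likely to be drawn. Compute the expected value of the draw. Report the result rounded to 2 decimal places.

4.95

E[X | Urn A] = (7 + 2 + 15)/3 = 8
E[X | Urn B] = (-1 − 4 + 13)/3 = 8/3
E[X] = (3/7)·8 + (4/7)·8/3 = 104/21 ≈ 4.95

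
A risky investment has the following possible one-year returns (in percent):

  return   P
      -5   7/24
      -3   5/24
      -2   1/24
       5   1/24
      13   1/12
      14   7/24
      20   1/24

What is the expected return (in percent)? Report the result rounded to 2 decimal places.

4.04

E[X] = (7/24)·(-5) + (5/24)·(-3) + (1/24)·(-2) + (1/24)·5 + (1/12)·13 + (7/24)·14 + (1/24)·20
     = 97/24 ≈ 4.04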